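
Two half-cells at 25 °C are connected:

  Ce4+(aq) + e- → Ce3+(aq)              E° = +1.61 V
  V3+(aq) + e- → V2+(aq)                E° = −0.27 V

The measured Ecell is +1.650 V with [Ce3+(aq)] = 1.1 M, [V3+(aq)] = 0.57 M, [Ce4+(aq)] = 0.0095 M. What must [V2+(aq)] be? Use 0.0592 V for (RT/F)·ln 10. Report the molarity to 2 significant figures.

0.0086 M

The Ce⁴⁺/Ce³⁺ couple has the larger reduction potential, so it is the cathode: E°cell = +1.61 − (−0.27) = +1.88 V and n = 1.
Since E = E° − (0.0592/n)·log Q, log Q = n(E° − E)/0.0592 = 3.885.
Balancing electrons gives Ce4+(aq) + V2+(aq) → Ce3+(aq) + V3+(aq); thus Q = ([Ce3+(aq)]·[V3+(aq)]) / ([Ce4+(aq)]·[V2+(aq)]).
Isolating [V2+(aq)] in Q = 10^{3.885} yields log [V2+(aq)] = −2.065, i.e. 0.0086 M.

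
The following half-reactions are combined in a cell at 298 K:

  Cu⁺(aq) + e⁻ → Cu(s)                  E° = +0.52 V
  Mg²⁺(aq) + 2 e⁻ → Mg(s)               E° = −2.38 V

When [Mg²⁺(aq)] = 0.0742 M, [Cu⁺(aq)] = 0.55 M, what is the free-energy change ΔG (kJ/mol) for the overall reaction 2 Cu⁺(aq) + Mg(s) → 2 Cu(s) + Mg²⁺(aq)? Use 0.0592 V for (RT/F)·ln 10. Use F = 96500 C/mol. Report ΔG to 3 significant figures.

E°cell = +0.52 − (−2.38) = +2.90 V; the balanced reaction transfers n = 2 electrons.
Q = [Mg²⁺(aq)] / [Cu⁺(aq)]^2 = 0.245, so log Q = −0.610 and E = +2.90 − (0.0592/2)(−0.610) = +2.9181 V.
Then ΔG = −nFE = −2 × 96500 × +2.9181 J/mol = −563 kJ/mol.

−563 kJ/mol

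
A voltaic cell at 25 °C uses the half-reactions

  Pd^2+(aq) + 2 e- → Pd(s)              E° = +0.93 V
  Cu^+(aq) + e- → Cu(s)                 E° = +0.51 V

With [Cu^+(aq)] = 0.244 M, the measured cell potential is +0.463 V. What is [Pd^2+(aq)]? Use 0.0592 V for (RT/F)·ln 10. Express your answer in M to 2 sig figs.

1.7 M

The Pd²⁺/Pd couple has the larger reduction potential, so it is the cathode: E°cell = +0.93 − (+0.51) = +0.42 V and n = 2.
Rearranging E = E° − (0.0592/n)·log Q gives log Q = 2(+0.42 − (+0.463))/0.0592 = −1.453.
Balancing electrons gives Pd^2+(aq) + 2 Cu(s) → Pd(s) + 2 Cu^+(aq); thus Q = [Cu^+(aq)]^2 / [Pd^2+(aq)].
Solving for the unknown gives log [Pd^2+(aq)] = 0.228, so [Pd^2+(aq)] ≈ 1.7 M.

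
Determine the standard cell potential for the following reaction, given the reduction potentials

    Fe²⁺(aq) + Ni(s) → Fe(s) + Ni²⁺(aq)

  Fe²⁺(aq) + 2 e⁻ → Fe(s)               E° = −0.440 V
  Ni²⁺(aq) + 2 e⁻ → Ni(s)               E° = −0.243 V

−0.197 V

In the reaction as written, Fe²⁺(aq) is reduced (cathode) and Ni²⁺(aq) is produced by oxidation at the anode.
E°cell = E°(cathode) − E°(anode) = −0.440 − (−0.243) = −0.197 V.
The negative E°cell means the reaction is non-spontaneous in the direction written.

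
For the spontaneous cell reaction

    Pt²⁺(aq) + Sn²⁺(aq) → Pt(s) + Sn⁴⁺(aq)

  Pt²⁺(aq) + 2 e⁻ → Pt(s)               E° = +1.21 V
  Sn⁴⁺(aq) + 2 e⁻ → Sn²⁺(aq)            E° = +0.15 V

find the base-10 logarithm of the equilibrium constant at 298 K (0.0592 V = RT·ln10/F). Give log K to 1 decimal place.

The Pt²⁺/Pt couple is reduced (cathode); E°cell = +1.21 − (+0.15) = +1.06 V with n = 2.
At equilibrium E = 0, so log K = nE°cell / 0.0592 = (2)(+1.06) / 0.0592 = 35.8.

log K = 35.8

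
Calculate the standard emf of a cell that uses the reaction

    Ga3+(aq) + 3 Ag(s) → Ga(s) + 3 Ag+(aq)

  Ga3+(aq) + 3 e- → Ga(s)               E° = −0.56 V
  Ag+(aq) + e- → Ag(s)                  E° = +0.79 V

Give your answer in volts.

Ga3+(aq) gains electrons, so the Ga³⁺/Ga couple is the cathode; the Ag⁺/Ag couple is the anode.
E°cell = E°(cathode) − E°(anode) = −0.56 − (+0.79) = −1.35 V.
The negative E°cell means the reaction is non-spontaneous in the direction written.

−1.35 V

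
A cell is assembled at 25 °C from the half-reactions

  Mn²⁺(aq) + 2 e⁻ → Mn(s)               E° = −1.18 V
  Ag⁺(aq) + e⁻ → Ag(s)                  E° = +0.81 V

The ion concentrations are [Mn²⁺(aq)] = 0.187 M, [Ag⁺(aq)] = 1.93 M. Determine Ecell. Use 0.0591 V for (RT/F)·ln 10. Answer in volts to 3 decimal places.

+2.028 V

Ag⁺/Ag is reduced (cathode, E° = +0.81 V) and Mn²⁺/Mn is oxidized (anode).
E°cell = +0.81 − (−1.18) = +1.99 V, with n = 2 electrons transferred.
The balanced reaction is 2 Ag⁺(aq) + Mn(s) → 2 Ag(s) + Mn²⁺(aq), so Q = [Mn²⁺(aq)] / [Ag⁺(aq)]^2 = 0.0502 and log Q = −1.299.
By the Nernst equation, E = +1.99 − (0.0591/2)·(−1.299) = +2.028 V.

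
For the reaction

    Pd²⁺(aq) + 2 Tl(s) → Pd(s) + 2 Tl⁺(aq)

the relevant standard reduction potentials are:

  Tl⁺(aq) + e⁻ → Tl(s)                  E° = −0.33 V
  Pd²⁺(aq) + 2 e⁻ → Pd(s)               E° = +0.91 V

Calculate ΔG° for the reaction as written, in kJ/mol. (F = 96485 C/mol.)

In the reaction as written Pd²⁺(aq) is reduced, so the Pd²⁺/Pd couple is the cathode and Tl⁺/Tl is the anode.
E°cell = +0.91 − (−0.33) = +1.24 V; balancing electrons gives n = 2.
ΔG° = −nFE°cell = −(2)(96485)(+1.24) J/mol = −239 kJ/mol.

−239 kJ/mol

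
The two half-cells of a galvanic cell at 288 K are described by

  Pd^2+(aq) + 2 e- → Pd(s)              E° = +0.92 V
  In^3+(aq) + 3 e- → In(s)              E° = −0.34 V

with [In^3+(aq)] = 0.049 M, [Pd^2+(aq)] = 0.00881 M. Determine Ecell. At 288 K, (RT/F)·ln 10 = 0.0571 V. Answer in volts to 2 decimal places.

+1.23 V

The Pd²⁺/Pd couple has the more positive E°, so it is the cathode; In³⁺/In is the anode.
E°cell = +0.92 − (−0.34) = +1.26 V, with n = 6 electrons transferred.
Balancing gives 3 Pd^2+(aq) + 2 In(s) → 3 Pd(s) + 2 In^3+(aq); hence Q = [In^3+(aq)]^2 / [Pd^2+(aq)]^3 = 3.51×10^3 (log Q = 3.545).
By the Nernst equation, E = +1.26 − (0.0571/6)·(3.545) = +1.23 V.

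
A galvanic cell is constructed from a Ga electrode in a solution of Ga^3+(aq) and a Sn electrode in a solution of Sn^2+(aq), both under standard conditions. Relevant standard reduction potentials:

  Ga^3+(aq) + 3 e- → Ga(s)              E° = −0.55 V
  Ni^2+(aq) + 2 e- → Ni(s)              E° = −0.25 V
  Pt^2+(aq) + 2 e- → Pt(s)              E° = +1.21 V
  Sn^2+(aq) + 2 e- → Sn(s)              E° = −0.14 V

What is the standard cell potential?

+0.41 V

The Sn²⁺/Sn couple has the higher E°, so Sn ion is reduced (cathode) and Ga is oxidized (anode).
E°cell = E°(cathode) − E°(anode) = −0.14 − (−0.55) = +0.41 V.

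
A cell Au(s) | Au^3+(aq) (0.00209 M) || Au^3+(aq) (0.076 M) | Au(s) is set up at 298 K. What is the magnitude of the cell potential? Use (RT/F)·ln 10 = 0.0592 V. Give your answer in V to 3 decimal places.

For a concentration cell E°cell = 0, since both electrodes use the same couple.
The compartment with the higher Au^3+(aq) concentration (0.076 M) acts as the cathode; ions are reduced there and produced at the dilute (0.00209 M) anode.
With n = 3, Ecell = −(0.0592/3)·log([dilute]/[conc]) = −(0.0592/3)·log(0.00209/0.076) = +0.031 V.

0.031 V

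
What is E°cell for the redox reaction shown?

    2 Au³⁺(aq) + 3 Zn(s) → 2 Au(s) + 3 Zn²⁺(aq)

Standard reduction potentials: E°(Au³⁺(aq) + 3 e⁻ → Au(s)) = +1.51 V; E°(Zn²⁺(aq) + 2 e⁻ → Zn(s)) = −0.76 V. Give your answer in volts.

+2.27 V

In the reaction as written, Au³⁺(aq) is reduced (cathode) and Zn²⁺(aq) is produced by oxidation at the anode.
E°cell = E°(cathode) − E°(anode) = +1.51 − (−0.76) = +2.27 V.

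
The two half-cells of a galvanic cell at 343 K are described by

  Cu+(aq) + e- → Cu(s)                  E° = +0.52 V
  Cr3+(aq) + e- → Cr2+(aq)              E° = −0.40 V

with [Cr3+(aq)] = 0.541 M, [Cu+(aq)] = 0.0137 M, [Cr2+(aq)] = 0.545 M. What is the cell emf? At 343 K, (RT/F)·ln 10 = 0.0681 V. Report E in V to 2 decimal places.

Since E°(Cu⁺/Cu) > E°(Cr³⁺/Cr²⁺), Cu⁺/Cu serves as the cathode.
The standard potential is +0.52 − (−0.40) = +0.92 V and the balanced reaction transfers n = 1 electron.
The balanced reaction is Cu+(aq) + Cr2+(aq) → Cu(s) + Cr3+(aq), so Q = [Cr3+(aq)] / ([Cu+(aq)]·[Cr2+(aq)]) = 72.5 and log Q = 1.860.
Applying E = E° − (RT ln10/nF)·log Q gives +0.92 − (0.0681/1)(1.860) = +0.79 V.

+0.79 V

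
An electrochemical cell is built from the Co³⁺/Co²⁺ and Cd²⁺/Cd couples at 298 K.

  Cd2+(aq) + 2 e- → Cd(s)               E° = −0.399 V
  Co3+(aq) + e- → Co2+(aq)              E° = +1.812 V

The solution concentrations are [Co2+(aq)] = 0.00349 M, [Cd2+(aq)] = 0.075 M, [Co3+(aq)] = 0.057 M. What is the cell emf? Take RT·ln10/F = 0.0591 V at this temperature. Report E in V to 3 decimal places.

The Co³⁺/Co²⁺ couple has the more positive E°, so it is the cathode; Cd²⁺/Cd is the anode.
E°cell = E°cat − E°an = +1.812 − (−0.399) = +2.211 V; n = 2.
For the overall reaction 2 Co3+(aq) + Cd(s) → 2 Co2+(aq) + Cd2+(aq), Q = ([Co2+(aq)]^2·[Cd2+(aq)]) / [Co3+(aq)]^2 = 0.000281, giving log Q = −3.551.
E = E° − (0.0591/n)·log Q = +2.211 − (0.0591/2)(−3.551) = +2.316 V.

+2.316 V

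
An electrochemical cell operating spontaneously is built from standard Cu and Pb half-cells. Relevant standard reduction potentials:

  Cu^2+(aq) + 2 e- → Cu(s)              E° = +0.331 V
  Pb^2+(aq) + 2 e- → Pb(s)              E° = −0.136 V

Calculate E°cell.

+0.467 V

The Cu²⁺/Cu couple has the higher E°, so Cu ion is reduced (cathode) and Pb is oxidized (anode).
E°cell = E°(cathode) − E°(anode) = +0.331 − (−0.136) = +0.467 V.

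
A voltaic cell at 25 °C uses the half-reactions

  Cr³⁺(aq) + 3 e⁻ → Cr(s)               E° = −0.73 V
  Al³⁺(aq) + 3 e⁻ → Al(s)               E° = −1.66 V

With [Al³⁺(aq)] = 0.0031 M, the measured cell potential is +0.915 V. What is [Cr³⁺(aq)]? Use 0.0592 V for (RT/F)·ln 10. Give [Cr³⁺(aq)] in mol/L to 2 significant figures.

0.00054 M

With Cr³⁺/Cr at the cathode and Al³⁺/Al at the anode, E°cell = −0.73 − (−1.66) = +0.93 V (n = 3).
From the Nernst equation, log Q = n(E° − E)/0.0592 = 3·(+0.93 − (+0.915))/0.0592 = 0.760.
Balancing electrons gives Cr³⁺(aq) + Al(s) → Cr(s) + Al³⁺(aq); thus Q = [Al³⁺(aq)] / [Cr³⁺(aq)].
Solving for the unknown gives log [Cr³⁺(aq)] = −3.269, so [Cr³⁺(aq)] ≈ 0.00054 M.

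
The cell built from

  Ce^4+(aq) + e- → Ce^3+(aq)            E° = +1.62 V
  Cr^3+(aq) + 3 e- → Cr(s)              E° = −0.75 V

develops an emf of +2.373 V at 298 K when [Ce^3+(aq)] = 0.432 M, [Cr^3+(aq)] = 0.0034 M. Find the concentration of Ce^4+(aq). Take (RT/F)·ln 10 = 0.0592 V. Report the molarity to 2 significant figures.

0.073 M

With Ce⁴⁺/Ce³⁺ at the cathode and Cr³⁺/Cr at the anode, E°cell = +1.62 − (−0.75) = +2.37 V (n = 3).
Rearranging E = E° − (0.0592/n)·log Q gives log Q = 3(+2.37 − (+2.373))/0.0592 = −0.152.
For 3 Ce^4+(aq) + Cr(s) → 3 Ce^3+(aq) + Cr^3+(aq), the reaction quotient is Q = ([Ce^3+(aq)]^3·[Cr^3+(aq)]) / [Ce^4+(aq)]^3.
Substituting the known concentrations and solving, log [Ce^4+(aq)] = −1.137 and [Ce^4+(aq)] = 0.073 M.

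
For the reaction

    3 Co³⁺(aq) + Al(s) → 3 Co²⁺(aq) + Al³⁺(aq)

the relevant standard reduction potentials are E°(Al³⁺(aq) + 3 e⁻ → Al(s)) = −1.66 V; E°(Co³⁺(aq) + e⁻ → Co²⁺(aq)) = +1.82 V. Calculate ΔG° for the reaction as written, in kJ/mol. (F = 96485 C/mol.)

−1007 kJ/mol

In the reaction as written Co³⁺(aq) is reduced, so the Co³⁺/Co²⁺ couple is the cathode and Al³⁺/Al is the anode.
E°cell = +1.82 − (−1.66) = +3.48 V; balancing electrons gives n = 3.
ΔG° = −nFE°cell = −(3)(96485)(+3.48) J/mol = −1007 kJ/mol.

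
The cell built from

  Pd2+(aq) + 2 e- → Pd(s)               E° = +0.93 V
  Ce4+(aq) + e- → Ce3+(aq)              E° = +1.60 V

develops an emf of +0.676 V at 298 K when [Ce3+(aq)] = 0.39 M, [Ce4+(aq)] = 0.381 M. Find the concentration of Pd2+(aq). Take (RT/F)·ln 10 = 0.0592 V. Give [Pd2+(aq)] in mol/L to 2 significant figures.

0.60 M

The Ce⁴⁺/Ce³⁺ couple has the larger reduction potential, so it is the cathode: E°cell = +1.60 − (+0.93) = +0.67 V and n = 2.
From the Nernst equation, log Q = n(E° − E)/0.0592 = 2·(+0.67 − (+0.676))/0.0592 = −0.203.
Balancing electrons gives 2 Ce4+(aq) + Pd(s) → 2 Ce3+(aq) + Pd2+(aq); thus Q = ([Ce3+(aq)]^2·[Pd2+(aq)]) / [Ce4+(aq)]^2.
Substituting the known concentrations and solving, log [Pd2+(aq)] = −0.223 and [Pd2+(aq)] = 0.60 M.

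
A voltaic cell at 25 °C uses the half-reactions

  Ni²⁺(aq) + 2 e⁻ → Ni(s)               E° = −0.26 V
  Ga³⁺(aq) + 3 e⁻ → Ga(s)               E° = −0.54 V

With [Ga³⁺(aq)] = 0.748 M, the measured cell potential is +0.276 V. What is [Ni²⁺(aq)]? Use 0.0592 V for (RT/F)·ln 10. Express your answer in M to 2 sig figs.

0.60 M

With Ni²⁺/Ni at the cathode and Ga³⁺/Ga at the anode, E°cell = −0.26 − (−0.54) = +0.28 V (n = 6).
From the Nernst equation, log Q = n(E° − E)/0.0592 = 6·(+0.28 − (+0.276))/0.0592 = 0.405.
Balancing electrons gives 3 Ni²⁺(aq) + 2 Ga(s) → 3 Ni(s) + 2 Ga³⁺(aq); thus Q = [Ga³⁺(aq)]^2 / [Ni²⁺(aq)]^3.
Solving for the unknown gives log [Ni²⁺(aq)] = −0.219, so [Ni²⁺(aq)] ≈ 0.60 M.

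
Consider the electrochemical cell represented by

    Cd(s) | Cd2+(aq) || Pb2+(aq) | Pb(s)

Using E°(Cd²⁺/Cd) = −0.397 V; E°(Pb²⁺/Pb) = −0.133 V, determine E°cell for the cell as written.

By convention the left-hand electrode in cell notation is the anode (oxidation) and the right-hand electrode is the cathode (reduction).
E°cell = E°(right) − E°(left) = −0.133 − (−0.397) = +0.264 V.

+0.264 V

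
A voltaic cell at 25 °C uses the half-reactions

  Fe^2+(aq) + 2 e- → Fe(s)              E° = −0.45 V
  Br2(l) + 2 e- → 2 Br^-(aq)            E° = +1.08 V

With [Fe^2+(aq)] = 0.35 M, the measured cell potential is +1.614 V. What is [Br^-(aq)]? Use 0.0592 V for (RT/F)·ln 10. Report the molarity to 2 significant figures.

Br₂/Br⁻ is the cathode (higher E°); E°cell = +1.08 − (−0.45) = +1.53 V with n = 2.
Rearranging E = E° − (0.0592/n)·log Q gives log Q = 2(+1.53 − (+1.614))/0.0592 = −2.838.
For Br2(l) + Fe(s) → 2 Br^-(aq) + Fe^2+(aq), the reaction quotient is Q = [Br^-(aq)]^2·[Fe^2+(aq)].
Substituting the known concentrations and solving, log [Br^-(aq)] = −1.191 and [Br^-(aq)] = 0.064 M.

0.064 M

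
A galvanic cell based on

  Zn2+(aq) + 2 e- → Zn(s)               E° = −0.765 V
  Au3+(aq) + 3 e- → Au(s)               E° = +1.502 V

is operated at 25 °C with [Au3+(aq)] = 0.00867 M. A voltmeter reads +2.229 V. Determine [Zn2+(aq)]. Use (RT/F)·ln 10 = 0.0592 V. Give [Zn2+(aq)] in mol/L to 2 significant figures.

0.81 M

Au³⁺/Au is the cathode (higher E°); E°cell = +1.502 − (−0.765) = +2.267 V with n = 6.
From the Nernst equation, log Q = n(E° − E)/0.0592 = 6·(+2.267 − (+2.229))/0.0592 = 3.851.
The balanced reaction is 2 Au3+(aq) + 3 Zn(s) → 2 Au(s) + 3 Zn2+(aq), so Q = [Zn2+(aq)]^3 / [Au3+(aq)]^2.
Solving for the unknown gives log [Zn2+(aq)] = −0.091, so [Zn2+(aq)] ≈ 0.81 M.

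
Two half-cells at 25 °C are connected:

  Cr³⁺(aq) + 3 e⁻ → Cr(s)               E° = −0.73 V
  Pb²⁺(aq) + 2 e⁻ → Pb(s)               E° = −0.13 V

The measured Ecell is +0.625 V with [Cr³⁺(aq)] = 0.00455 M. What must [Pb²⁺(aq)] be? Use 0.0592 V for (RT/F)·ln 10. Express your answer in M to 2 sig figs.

The Pb²⁺/Pb couple has the larger reduction potential, so it is the cathode: E°cell = −0.13 − (−0.73) = +0.60 V and n = 6.
From the Nernst equation, log Q = n(E° − E)/0.0592 = 6·(+0.60 − (+0.625))/0.0592 = −2.534.
For 3 Pb²⁺(aq) + 2 Cr(s) → 3 Pb(s) + 2 Cr³⁺(aq), the reaction quotient is Q = [Cr³⁺(aq)]^2 / [Pb²⁺(aq)]^3.
Isolating [Pb²⁺(aq)] in Q = 10^{−2.534} yields log [Pb²⁺(aq)] = −0.717, i.e. 0.19 M.

0.19 M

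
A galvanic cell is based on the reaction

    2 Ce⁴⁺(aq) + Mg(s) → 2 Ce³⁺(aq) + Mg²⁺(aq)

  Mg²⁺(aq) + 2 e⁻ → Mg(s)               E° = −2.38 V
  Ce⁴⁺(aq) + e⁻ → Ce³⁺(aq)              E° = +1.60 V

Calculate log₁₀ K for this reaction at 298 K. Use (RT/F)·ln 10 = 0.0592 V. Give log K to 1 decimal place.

log K = 134.5

The Ce⁴⁺/Ce³⁺ couple is reduced (cathode); E°cell = +1.60 − (−2.38) = +3.98 V with n = 2.
At equilibrium E = 0, so log K = nE°cell / 0.0592 = (2)(+3.98) / 0.0592 = 134.5.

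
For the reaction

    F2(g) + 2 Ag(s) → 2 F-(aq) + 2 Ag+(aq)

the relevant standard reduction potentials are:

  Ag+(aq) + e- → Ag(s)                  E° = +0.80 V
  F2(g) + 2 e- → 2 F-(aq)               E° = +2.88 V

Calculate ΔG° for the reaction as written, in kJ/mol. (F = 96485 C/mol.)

In the reaction as written F2(g) is reduced, so the F₂/F⁻ couple is the cathode and Ag⁺/Ag is the anode.
E°cell = +2.88 − (+0.80) = +2.08 V; balancing electrons gives n = 2.
ΔG° = −nFE°cell = −(2)(96485)(+2.08) J/mol = −401 kJ/mol.

−401 kJ/mol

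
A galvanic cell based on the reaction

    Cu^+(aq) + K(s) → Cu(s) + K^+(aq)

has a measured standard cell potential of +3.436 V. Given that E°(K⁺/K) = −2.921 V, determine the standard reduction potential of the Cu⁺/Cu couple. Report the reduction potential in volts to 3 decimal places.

In the reaction as written the Cu⁺/Cu couple is reduced (cathode) and K⁺/K is oxidized (anode), so E°cell = E°(Cu⁺/Cu) − E°(K⁺/K).
E°(Cu⁺/Cu) = E°cell + E°(anode) = +3.436 + (−2.921) = +0.515 V.

+0.515 V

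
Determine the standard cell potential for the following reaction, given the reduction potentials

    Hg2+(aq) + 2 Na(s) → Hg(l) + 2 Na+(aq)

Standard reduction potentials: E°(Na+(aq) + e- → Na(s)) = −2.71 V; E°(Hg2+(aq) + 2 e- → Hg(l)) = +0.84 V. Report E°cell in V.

In the reaction as written, Hg2+(aq) is reduced (cathode) and Na+(aq) is produced by oxidation at the anode.
E°cell = E°(cathode) − E°(anode) = +0.84 − (−2.71) = +3.55 V.

+3.55 V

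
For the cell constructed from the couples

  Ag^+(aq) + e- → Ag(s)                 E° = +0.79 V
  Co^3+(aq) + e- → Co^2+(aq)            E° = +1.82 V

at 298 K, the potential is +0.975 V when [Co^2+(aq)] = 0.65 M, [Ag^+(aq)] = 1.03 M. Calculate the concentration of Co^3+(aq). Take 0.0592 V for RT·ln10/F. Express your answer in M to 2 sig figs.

Co³⁺/Co²⁺ is the cathode (higher E°); E°cell = +1.82 − (+0.79) = +1.03 V with n = 1.
Since E = E° − (0.0592/n)·log Q, log Q = n(E° − E)/0.0592 = 0.929.
For Co^3+(aq) + Ag(s) → Co^2+(aq) + Ag^+(aq), the reaction quotient is Q = ([Co^2+(aq)]·[Ag^+(aq)]) / [Co^3+(aq)].
Solving for the unknown gives log [Co^3+(aq)] = −1.103, so [Co^3+(aq)] ≈ 0.079 M.

0.079 M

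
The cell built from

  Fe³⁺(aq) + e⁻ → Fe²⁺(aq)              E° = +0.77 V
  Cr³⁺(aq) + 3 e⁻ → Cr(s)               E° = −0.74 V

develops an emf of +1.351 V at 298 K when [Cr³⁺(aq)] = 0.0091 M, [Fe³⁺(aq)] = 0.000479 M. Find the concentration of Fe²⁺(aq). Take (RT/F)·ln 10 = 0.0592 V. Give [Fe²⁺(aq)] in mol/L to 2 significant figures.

1.1 M

With Fe³⁺/Fe²⁺ at the cathode and Cr³⁺/Cr at the anode, E°cell = +0.77 − (−0.74) = +1.51 V (n = 3).
From the Nernst equation, log Q = n(E° − E)/0.0592 = 3·(+1.51 − (+1.351))/0.0592 = 8.057.
Balancing electrons gives 3 Fe³⁺(aq) + Cr(s) → 3 Fe²⁺(aq) + Cr³⁺(aq); thus Q = ([Fe²⁺(aq)]^3·[Cr³⁺(aq)]) / [Fe³⁺(aq)]^3.
Substituting the known concentrations and solving, log [Fe²⁺(aq)] = 0.046 and [Fe²⁺(aq)] = 1.1 M.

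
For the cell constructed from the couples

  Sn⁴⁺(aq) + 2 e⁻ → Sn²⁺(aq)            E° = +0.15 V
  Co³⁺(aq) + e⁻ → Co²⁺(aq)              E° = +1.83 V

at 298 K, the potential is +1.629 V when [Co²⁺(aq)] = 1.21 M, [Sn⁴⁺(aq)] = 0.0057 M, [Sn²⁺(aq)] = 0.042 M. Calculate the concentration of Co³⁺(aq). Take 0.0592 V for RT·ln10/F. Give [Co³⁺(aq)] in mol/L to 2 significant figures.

With Co³⁺/Co²⁺ at the cathode and Sn⁴⁺/Sn²⁺ at the anode, E°cell = +1.83 − (+0.15) = +1.68 V (n = 2).
Rearranging E = E° − (0.0592/n)·log Q gives log Q = 2(+1.68 − (+1.629))/0.0592 = 1.723.
For 2 Co³⁺(aq) + Sn²⁺(aq) → 2 Co²⁺(aq) + Sn⁴⁺(aq), the reaction quotient is Q = ([Co²⁺(aq)]^2·[Sn⁴⁺(aq)]) / ([Co³⁺(aq)]^2·[Sn²⁺(aq)]).
Isolating [Co³⁺(aq)] in Q = 10^{1.723} yields log [Co³⁺(aq)] = −1.212, i.e. 0.061 M.

0.061 M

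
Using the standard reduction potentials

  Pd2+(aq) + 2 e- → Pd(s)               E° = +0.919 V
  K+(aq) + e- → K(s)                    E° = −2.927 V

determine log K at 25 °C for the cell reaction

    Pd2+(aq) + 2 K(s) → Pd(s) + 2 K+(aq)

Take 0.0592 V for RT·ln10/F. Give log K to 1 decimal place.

log K = 129.9

The Pd²⁺/Pd couple is reduced (cathode); E°cell = +0.919 − (−2.927) = +3.846 V with n = 2.
At equilibrium E = 0, so log K = nE°cell / 0.0592 = (2)(+3.846) / 0.0592 = 129.9.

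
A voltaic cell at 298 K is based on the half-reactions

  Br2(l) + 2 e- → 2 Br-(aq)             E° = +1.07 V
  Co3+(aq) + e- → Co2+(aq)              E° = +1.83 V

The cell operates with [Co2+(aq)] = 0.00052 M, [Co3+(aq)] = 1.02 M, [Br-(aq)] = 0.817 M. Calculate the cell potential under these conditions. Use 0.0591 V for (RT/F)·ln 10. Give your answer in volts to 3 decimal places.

The Co³⁺/Co²⁺ couple has the more positive E°, so it is the cathode; Br₂/Br⁻ is the anode.
E°cell = +1.83 − (+1.07) = +0.76 V, with n = 2 electrons transferred.
Balancing gives 2 Co3+(aq) + 2 Br-(aq) → 2 Co2+(aq) + Br2(l); hence Q = [Co2+(aq)]^2 / ([Co3+(aq)]^2·[Br-(aq)]^2) = 3.89×10^−7 (log Q = −6.410).
E = E° − (0.0591/n)·log Q = +0.76 − (0.0591/2)(−6.410) = +0.949 V.

+0.949 V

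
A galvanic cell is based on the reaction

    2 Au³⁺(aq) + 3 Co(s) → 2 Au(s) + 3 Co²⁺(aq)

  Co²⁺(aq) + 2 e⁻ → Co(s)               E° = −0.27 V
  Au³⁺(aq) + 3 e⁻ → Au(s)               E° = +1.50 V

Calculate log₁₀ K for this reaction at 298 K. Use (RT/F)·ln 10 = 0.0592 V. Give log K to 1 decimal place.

log K = 179.4

The Au³⁺/Au couple is reduced (cathode); E°cell = +1.50 − (−0.27) = +1.77 V with n = 6.
At equilibrium E = 0, so log K = nE°cell / 0.0592 = (6)(+1.77) / 0.0592 = 179.4.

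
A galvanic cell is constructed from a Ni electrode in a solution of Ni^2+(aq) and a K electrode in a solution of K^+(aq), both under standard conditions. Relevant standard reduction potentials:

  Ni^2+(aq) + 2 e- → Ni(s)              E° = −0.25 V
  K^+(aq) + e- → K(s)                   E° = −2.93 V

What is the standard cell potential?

+2.68 V

Of the two couples in this cell, the one with the more positive reduction potential is reduced at the cathode: here that is Ni²⁺/Ni (−0.25 V); K⁺/K (−2.93 V) is the anode.
E°cell = E°(cathode) − E°(anode) = −0.25 − (−2.93) = +2.68 V.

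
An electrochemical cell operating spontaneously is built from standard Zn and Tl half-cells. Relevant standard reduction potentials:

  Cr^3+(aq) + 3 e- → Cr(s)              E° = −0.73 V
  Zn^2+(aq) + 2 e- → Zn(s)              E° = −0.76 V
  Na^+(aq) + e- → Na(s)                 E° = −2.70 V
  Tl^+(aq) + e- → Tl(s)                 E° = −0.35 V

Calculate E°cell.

+0.41 V

Of the two couples in this cell, the one with the more positive reduction potential is reduced at the cathode: here that is Tl⁺/Tl (−0.35 V); Zn²⁺/Zn (−0.76 V) is the anode.
E°cell = E°(cathode) − E°(anode) = −0.35 − (−0.76) = +0.41 V.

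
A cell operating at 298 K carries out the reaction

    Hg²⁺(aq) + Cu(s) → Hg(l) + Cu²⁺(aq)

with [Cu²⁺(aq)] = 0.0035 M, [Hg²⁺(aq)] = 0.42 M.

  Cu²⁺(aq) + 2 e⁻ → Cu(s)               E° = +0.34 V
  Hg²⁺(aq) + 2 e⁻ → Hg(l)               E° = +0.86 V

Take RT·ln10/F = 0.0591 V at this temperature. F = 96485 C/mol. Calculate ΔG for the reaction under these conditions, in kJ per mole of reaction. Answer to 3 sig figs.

The standard cell potential is +0.86 − (+0.34) = +0.52 V, with n = 2 electrons in the balanced equation.
Q = [Cu²⁺(aq)] / [Hg²⁺(aq)] = 0.00833, so log Q = −2.079 and E = +0.52 − (0.0591/2)(−2.079) = +0.5814 V.
Finally ΔG = −nFE = −(2)(96485 C/mol)(+0.5814 V) = −112 kJ/mol.

−112 kJ/mol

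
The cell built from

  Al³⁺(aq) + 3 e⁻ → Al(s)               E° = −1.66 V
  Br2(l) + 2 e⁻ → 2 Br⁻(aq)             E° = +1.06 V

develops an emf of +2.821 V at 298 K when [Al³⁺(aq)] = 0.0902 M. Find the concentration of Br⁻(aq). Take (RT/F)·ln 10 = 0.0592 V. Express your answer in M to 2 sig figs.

The Br₂/Br⁻ couple has the larger reduction potential, so it is the cathode: E°cell = +1.06 − (−1.66) = +2.72 V and n = 6.
Since E = E° − (0.0592/n)·log Q, log Q = n(E° − E)/0.0592 = −10.236.
For 3 Br2(l) + 2 Al(s) → 6 Br⁻(aq) + 2 Al³⁺(aq), the reaction quotient is Q = [Br⁻(aq)]^6·[Al³⁺(aq)]^2.
Solving for the unknown gives log [Br⁻(aq)] = −1.358, so [Br⁻(aq)] ≈ 0.044 M.

0.044 M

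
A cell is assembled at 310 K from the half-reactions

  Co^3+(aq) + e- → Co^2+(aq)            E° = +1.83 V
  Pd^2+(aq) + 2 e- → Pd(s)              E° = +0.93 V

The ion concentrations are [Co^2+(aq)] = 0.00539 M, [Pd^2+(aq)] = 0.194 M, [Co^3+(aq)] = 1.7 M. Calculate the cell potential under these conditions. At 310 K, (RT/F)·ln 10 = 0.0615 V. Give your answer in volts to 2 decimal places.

Since E°(Co³⁺/Co²⁺) > E°(Pd²⁺/Pd), Co³⁺/Co²⁺ serves as the cathode.
E°cell = +1.83 − (+0.93) = +0.90 V, with n = 2 electrons transferred.
The balanced reaction is 2 Co^3+(aq) + Pd(s) → 2 Co^2+(aq) + Pd^2+(aq), so Q = ([Co^2+(aq)]^2·[Pd^2+(aq)]) / [Co^3+(aq)]^2 = 1.95×10^−6 and log Q = −5.710.
Applying E = E° − (RT ln10/nF)·log Q gives +0.90 − (0.0615/2)(−5.710) = +1.08 V.

+1.08 V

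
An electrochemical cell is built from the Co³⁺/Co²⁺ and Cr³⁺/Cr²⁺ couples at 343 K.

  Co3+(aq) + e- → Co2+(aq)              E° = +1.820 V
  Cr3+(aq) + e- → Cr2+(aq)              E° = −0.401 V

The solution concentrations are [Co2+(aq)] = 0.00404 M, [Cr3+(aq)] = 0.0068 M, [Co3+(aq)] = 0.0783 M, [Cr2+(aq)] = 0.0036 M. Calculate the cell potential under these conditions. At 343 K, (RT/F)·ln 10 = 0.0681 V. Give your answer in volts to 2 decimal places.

+2.29 V

Since E°(Co³⁺/Co²⁺) > E°(Cr³⁺/Cr²⁺), Co³⁺/Co²⁺ serves as the cathode.
E°cell = E°cat − E°an = +1.820 − (−0.401) = +2.221 V; n = 1.
Balancing gives Co3+(aq) + Cr2+(aq) → Co2+(aq) + Cr3+(aq); hence Q = ([Co2+(aq)]·[Cr3+(aq)]) / ([Co3+(aq)]·[Cr2+(aq)]) = 0.0975 (log Q = −1.011).
Applying E = E° − (RT ln10/nF)·log Q gives +2.221 − (0.0681/1)(−1.011) = +2.29 V.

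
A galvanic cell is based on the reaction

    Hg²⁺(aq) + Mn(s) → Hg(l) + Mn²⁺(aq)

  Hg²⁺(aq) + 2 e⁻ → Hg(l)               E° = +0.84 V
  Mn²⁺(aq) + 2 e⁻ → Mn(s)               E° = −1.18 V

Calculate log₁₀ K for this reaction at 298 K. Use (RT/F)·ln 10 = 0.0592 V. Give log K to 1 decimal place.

log K = 68.2

The Hg²⁺/Hg couple is reduced (cathode); E°cell = +0.84 − (−1.18) = +2.02 V with n = 2.
At equilibrium E = 0, so log K = nE°cell / 0.0592 = (2)(+2.02) / 0.0592 = 68.2.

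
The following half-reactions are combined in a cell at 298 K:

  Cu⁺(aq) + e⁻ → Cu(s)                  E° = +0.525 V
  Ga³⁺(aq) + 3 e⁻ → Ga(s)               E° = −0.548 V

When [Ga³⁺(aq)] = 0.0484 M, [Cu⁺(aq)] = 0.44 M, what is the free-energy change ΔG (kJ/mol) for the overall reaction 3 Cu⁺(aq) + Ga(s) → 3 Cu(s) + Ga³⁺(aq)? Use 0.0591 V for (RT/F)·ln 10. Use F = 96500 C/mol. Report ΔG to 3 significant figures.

−312 kJ/mol

E°cell = +0.525 − (−0.548) = +1.073 V; the balanced reaction transfers n = 3 electrons.
Q = [Ga³⁺(aq)] / [Cu⁺(aq)]^3 = 0.568, so log Q = −0.246 and E = +1.073 − (0.0591/3)(−0.246) = +1.0778 V.
ΔG = −nFE = −(3)(96500)(+1.0778) J/mol = −312 kJ/mol.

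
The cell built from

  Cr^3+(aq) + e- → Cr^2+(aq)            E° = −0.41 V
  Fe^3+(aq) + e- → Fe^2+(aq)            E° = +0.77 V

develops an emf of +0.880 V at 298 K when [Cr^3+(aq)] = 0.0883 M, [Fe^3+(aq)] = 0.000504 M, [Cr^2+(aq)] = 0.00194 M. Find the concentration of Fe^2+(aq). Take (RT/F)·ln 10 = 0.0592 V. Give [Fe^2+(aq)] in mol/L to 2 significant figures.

1.3 M

With Fe³⁺/Fe²⁺ at the cathode and Cr³⁺/Cr²⁺ at the anode, E°cell = +0.77 − (−0.41) = +1.18 V (n = 1).
Since E = E° − (0.0592/n)·log Q, log Q = n(E° − E)/0.0592 = 5.068.
For Fe^3+(aq) + Cr^2+(aq) → Fe^2+(aq) + Cr^3+(aq), the reaction quotient is Q = ([Fe^2+(aq)]·[Cr^3+(aq)]) / ([Fe^3+(aq)]·[Cr^2+(aq)]).
Substituting the known concentrations and solving, log [Fe^2+(aq)] = 0.112 and [Fe^2+(aq)] = 1.3 M.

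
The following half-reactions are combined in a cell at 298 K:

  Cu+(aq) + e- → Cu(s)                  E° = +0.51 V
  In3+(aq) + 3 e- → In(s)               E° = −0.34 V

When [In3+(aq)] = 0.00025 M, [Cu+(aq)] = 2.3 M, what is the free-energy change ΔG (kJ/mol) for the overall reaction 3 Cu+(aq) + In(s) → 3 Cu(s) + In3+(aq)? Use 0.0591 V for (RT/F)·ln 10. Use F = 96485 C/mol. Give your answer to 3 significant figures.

With Cu⁺/Cu reduced at the cathode, E°cell = +0.51 − (−0.34) = +0.85 V and n = 3.
Q = [In3+(aq)] / [Cu+(aq)]^3 = 2.05×10^−5, so log Q = −4.687 and E = +0.85 − (0.0591/3)(−4.687) = +0.9423 V.
Then ΔG = −nFE = −3 × 96485 × +0.9423 J/mol = −273 kJ/mol.

−273 kJ/mol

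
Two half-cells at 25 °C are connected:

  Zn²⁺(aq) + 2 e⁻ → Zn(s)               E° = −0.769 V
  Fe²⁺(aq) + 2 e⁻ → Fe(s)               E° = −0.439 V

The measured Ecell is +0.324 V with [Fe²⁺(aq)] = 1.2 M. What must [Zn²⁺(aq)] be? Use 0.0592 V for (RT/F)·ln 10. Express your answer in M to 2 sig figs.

1.9 M

The Fe²⁺/Fe couple has the larger reduction potential, so it is the cathode: E°cell = −0.439 − (−0.769) = +0.330 V and n = 2.
From the Nernst equation, log Q = n(E° − E)/0.0592 = 2·(+0.330 − (+0.324))/0.0592 = 0.203.
The balanced reaction is Fe²⁺(aq) + Zn(s) → Fe(s) + Zn²⁺(aq), so Q = [Zn²⁺(aq)] / [Fe²⁺(aq)].
Substituting the known concentrations and solving, log [Zn²⁺(aq)] = 0.282 and [Zn²⁺(aq)] = 1.9 M.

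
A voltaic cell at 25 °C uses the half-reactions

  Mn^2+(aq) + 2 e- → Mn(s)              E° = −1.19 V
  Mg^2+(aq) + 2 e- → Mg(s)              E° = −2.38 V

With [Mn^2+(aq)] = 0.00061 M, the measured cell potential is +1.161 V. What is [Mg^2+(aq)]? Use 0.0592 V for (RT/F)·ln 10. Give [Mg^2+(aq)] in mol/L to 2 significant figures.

0.0058 M

Mn²⁺/Mn is the cathode (higher E°); E°cell = −1.19 − (−2.38) = +1.19 V with n = 2.
Since E = E° − (0.0592/n)·log Q, log Q = n(E° − E)/0.0592 = 0.980.
The balanced reaction is Mn^2+(aq) + Mg(s) → Mn(s) + Mg^2+(aq), so Q = [Mg^2+(aq)] / [Mn^2+(aq)].
Solving for the unknown gives log [Mg^2+(aq)] = −2.235, so [Mg^2+(aq)] ≈ 0.0058 M.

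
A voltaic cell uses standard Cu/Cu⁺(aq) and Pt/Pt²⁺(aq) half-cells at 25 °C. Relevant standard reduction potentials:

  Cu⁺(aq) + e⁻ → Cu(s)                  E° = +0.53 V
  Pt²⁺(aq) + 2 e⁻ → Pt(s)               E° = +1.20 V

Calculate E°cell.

+0.67 V

The Pt²⁺/Pt couple has the higher E°, so Pt ion is reduced (cathode) and Cu is oxidized (anode).
E°cell = E°(cathode) − E°(anode) = +1.20 − (+0.53) = +0.67 V.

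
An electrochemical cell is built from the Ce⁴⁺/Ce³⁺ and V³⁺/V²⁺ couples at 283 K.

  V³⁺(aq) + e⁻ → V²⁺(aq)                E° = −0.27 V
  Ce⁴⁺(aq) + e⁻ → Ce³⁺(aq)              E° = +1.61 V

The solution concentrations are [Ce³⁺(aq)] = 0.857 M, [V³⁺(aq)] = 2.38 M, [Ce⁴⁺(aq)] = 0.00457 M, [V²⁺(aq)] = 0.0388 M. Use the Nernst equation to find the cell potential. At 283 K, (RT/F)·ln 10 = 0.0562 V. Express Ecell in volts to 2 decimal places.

The Ce⁴⁺/Ce³⁺ couple has the more positive E°, so it is the cathode; V³⁺/V²⁺ is the anode.
The standard potential is +1.61 − (−0.27) = +1.88 V and the balanced reaction transfers n = 1 electron.
For the overall reaction Ce⁴⁺(aq) + V²⁺(aq) → Ce³⁺(aq) + V³⁺(aq), Q = ([Ce³⁺(aq)]·[V³⁺(aq)]) / ([Ce⁴⁺(aq)]·[V²⁺(aq)]) = 1.15×10^4, giving log Q = 4.061.
Applying E = E° − (RT ln10/nF)·log Q gives +1.88 − (0.0562/1)(4.061) = +1.65 V.

+1.65 V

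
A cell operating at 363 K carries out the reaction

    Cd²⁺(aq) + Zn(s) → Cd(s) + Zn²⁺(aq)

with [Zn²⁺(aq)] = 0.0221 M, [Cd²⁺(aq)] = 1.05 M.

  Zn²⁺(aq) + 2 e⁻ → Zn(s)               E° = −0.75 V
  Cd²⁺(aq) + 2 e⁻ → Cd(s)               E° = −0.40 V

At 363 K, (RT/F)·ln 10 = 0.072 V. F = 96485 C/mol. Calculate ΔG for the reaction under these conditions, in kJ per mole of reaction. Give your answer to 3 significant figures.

The standard cell potential is −0.40 − (−0.75) = +0.35 V, with n = 2 electrons in the balanced equation.
The reaction quotient is [Zn²⁺(aq)] / [Cd²⁺(aq)] = 0.021; by Nernst, E = +0.35 − (0.072/2)(−1.677) = +0.4104 V.
ΔG = −nFE = −(2)(96485)(+0.4104) J/mol = −79.2 kJ/mol.

−79.2 kJ/mol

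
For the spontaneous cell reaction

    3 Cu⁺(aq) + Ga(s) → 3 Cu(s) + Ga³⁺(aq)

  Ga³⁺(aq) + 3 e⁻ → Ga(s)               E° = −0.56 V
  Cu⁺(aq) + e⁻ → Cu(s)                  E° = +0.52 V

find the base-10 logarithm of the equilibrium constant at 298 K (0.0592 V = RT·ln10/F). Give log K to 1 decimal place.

The Cu⁺/Cu couple is reduced (cathode); E°cell = +0.52 − (−0.56) = +1.08 V with n = 3.
At equilibrium E = 0, so log K = nE°cell / 0.0592 = (3)(+1.08) / 0.0592 = 54.7.

log K = 54.7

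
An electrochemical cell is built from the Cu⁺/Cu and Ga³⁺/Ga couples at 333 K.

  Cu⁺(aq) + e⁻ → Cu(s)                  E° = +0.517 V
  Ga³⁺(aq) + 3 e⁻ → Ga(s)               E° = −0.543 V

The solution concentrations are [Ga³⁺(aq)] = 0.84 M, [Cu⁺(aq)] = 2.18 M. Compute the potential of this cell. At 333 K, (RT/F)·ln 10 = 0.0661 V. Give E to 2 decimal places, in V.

Cu⁺/Cu is reduced (cathode, E° = +0.517 V) and Ga³⁺/Ga is oxidized (anode).
E°cell = E°cat − E°an = +0.517 − (−0.543) = +1.060 V; n = 3.
The balanced reaction is 3 Cu⁺(aq) + Ga(s) → 3 Cu(s) + Ga³⁺(aq), so Q = [Ga³⁺(aq)] / [Cu⁺(aq)]^3 = 0.0811 and log Q = −1.091.
E = E° − (0.0661/n)·log Q = +1.060 − (0.0661/3)(−1.091) = +1.08 V.

+1.08 V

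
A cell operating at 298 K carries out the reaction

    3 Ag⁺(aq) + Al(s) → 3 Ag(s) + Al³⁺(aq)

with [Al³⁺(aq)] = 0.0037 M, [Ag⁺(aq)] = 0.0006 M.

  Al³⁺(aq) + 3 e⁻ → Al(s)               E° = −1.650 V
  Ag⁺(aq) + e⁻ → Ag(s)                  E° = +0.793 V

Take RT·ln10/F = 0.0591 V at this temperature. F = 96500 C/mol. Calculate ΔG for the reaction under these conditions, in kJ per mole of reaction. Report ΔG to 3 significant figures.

The standard cell potential is +0.793 − (−1.650) = +2.443 V, with n = 3 electrons in the balanced equation.
Here Q = [Al³⁺(aq)] / [Ag⁺(aq)]^3 = 1.71×10^7 (log Q = 7.234), giving E = +2.443 − (0.0591/3)·(7.234) = +2.3005 V.
Then ΔG = −nFE = −3 × 96500 × +2.3005 J/mol = −666 kJ/mol.

−666 kJ/mol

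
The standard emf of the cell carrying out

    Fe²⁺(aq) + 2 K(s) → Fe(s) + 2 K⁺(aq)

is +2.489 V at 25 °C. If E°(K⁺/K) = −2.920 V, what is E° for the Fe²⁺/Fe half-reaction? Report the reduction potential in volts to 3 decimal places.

In the reaction as written the Fe²⁺/Fe couple is reduced (cathode) and K⁺/K is oxidized (anode), so E°cell = E°(Fe²⁺/Fe) − E°(K⁺/K).
E°(Fe²⁺/Fe) = E°cell + E°(anode) = +2.489 + (−2.920) = −0.431 V.

−0.431 V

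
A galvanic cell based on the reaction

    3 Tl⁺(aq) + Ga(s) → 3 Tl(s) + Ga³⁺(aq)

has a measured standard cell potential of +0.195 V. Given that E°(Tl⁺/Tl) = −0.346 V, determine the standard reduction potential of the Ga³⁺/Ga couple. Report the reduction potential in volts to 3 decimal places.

In the reaction as written the Tl⁺/Tl couple is reduced (cathode) and Ga³⁺/Ga is oxidized (anode), so E°cell = E°(Tl⁺/Tl) − E°(Ga³⁺/Ga).
E°(Ga³⁺/Ga) = E°(cathode) − E°cell = −0.346 − (+0.195) = −0.541 V.

−0.541 V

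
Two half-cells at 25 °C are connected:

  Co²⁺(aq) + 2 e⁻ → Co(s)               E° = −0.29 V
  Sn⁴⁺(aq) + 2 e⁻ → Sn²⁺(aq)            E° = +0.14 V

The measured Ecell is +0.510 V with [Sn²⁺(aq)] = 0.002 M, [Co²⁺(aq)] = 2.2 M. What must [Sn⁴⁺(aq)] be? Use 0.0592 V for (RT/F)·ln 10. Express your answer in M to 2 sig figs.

Sn⁴⁺/Sn²⁺ is the cathode (higher E°); E°cell = +0.14 − (−0.29) = +0.43 V with n = 2.
From the Nernst equation, log Q = n(E° − E)/0.0592 = 2·(+0.43 − (+0.510))/0.0592 = −2.703.
For Sn⁴⁺(aq) + Co(s) → Sn²⁺(aq) + Co²⁺(aq), the reaction quotient is Q = ([Sn²⁺(aq)]·[Co²⁺(aq)]) / [Sn⁴⁺(aq)].
Solving for the unknown gives log [Sn⁴⁺(aq)] = 0.346, so [Sn⁴⁺(aq)] ≈ 2.2 M.

2.2 M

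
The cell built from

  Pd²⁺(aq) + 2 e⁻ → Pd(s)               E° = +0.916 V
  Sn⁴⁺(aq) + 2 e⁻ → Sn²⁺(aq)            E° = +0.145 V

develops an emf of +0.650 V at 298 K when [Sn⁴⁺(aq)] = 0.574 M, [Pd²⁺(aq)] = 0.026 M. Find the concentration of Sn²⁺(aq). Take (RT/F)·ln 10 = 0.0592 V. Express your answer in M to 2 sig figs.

The Pd²⁺/Pd couple has the larger reduction potential, so it is the cathode: E°cell = +0.916 − (+0.145) = +0.771 V and n = 2.
From the Nernst equation, log Q = n(E° − E)/0.0592 = 2·(+0.771 − (+0.650))/0.0592 = 4.088.
The balanced reaction is Pd²⁺(aq) + Sn²⁺(aq) → Pd(s) + Sn⁴⁺(aq), so Q = [Sn⁴⁺(aq)] / ([Pd²⁺(aq)]·[Sn²⁺(aq)]).
Solving for the unknown gives log [Sn²⁺(aq)] = −2.744, so [Sn²⁺(aq)] ≈ 0.0018 M.

0.0018 M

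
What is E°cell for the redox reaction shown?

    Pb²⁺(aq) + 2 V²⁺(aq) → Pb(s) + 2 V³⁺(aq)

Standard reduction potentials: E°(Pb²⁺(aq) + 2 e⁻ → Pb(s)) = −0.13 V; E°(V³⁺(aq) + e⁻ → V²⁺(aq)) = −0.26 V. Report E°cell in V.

Pb²⁺(aq) gains electrons, so the Pb²⁺/Pb couple is the cathode; the V³⁺/V²⁺ couple is the anode.
E°cell = E°(cathode) − E°(anode) = −0.13 − (−0.26) = +0.13 V.
The positive value indicates the reaction is spontaneous as written.

+0.13 V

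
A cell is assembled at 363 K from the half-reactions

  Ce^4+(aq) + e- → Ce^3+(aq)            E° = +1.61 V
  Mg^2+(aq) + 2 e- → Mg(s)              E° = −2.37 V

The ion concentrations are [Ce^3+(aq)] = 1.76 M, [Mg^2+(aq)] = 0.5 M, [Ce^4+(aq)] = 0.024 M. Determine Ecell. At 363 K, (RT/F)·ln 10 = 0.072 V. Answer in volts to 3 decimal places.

Since E°(Ce⁴⁺/Ce³⁺) > E°(Mg²⁺/Mg), Ce⁴⁺/Ce³⁺ serves as the cathode.
The standard potential is +1.61 − (−2.37) = +3.98 V and the balanced reaction transfers n = 2 electrons.
For the overall reaction 2 Ce^4+(aq) + Mg(s) → 2 Ce^3+(aq) + Mg^2+(aq), Q = ([Ce^3+(aq)]^2·[Mg^2+(aq)]) / [Ce^4+(aq)]^2 = 2.69×10^3, giving log Q = 3.430.
Applying E = E° − (RT ln10/nF)·log Q gives +3.98 − (0.072/2)(3.430) = +3.857 V.

+3.857 V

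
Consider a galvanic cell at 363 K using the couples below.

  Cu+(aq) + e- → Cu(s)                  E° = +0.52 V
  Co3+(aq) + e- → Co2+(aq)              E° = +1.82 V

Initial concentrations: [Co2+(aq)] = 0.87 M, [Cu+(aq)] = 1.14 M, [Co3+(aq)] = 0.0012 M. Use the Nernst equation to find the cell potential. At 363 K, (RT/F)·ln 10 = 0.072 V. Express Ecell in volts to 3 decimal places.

Since E°(Co³⁺/Co²⁺) > E°(Cu⁺/Cu), Co³⁺/Co²⁺ serves as the cathode.
E°cell = +1.82 − (+0.52) = +1.30 V, with n = 1 electron transferred.
For the overall reaction Co3+(aq) + Cu(s) → Co2+(aq) + Cu+(aq), Q = ([Co2+(aq)]·[Cu+(aq)]) / [Co3+(aq)] = 826, giving log Q = 2.917.
By the Nernst equation, E = +1.30 − (0.072/1)·(2.917) = +1.090 V.

+1.090 V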